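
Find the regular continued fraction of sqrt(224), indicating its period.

Write x_i = (sqrt(224) + m_i)/d_i with (m_0, d_0) = (0, 1). a_0 = floor(sqrt(224)) = 14, since 14^2 = 196 <= 224 < 225 = 15^2.
Iterate m_{i+1} = d_i*a_i - m_i, d_{i+1} = (224 - m_{i+1}^2)/d_i, a_{i+1} = floor((a_0 + m_{i+1})/d_{i+1}):
  m_1 = 1*14 - 0 = 14, d_1 = (224 - 14^2)/1 = 28/1 = 28, a_1 = floor((14 + 14)/28) = 1.
  m_2 = 28*1 - 14 = 14, d_2 = (224 - 14^2)/28 = 28/28 = 1, a_2 = floor((14 + 14)/1) = 28.
  m_3 = 1*28 - 14 = 14, d_3 = (224 - 14^2)/1 = 28/1 = 28: (m_3, d_3) = (m_1, d_1) = (14, 28), so from here the quotients repeat a_1, a_2; the period length is 2.
Hence the expansion of sqrt(224) is a_0 = 14 followed by the repeating block 1, 28 (period 2).

[14; (1, 28)]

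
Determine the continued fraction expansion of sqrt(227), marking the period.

[15; (15, 30)]

Write x_i = (sqrt(227) + m_i)/d_i with (m_0, d_0) = (0, 1). a_0 = floor(sqrt(227)) = 15, since 15^2 = 225 <= 227 < 256 = 16^2.
Iterate m_{i+1} = d_i*a_i - m_i, d_{i+1} = (227 - m_{i+1}^2)/d_i, a_{i+1} = floor((a_0 + m_{i+1})/d_{i+1}):
  m_1 = 1*15 - 0 = 15, d_1 = (227 - 15^2)/1 = 2/1 = 2, a_1 = floor((15 + 15)/2) = 15.
  m_2 = 2*15 - 15 = 15, d_2 = (227 - 15^2)/2 = 2/2 = 1, a_2 = floor((15 + 15)/1) = 30.
  m_3 = 1*30 - 15 = 15, d_3 = (227 - 15^2)/1 = 2/1 = 2: (m_3, d_3) = (m_1, d_1) = (15, 2), so from here the quotients repeat a_1, a_2; the period length is 2.
Hence the expansion of sqrt(227) is a_0 = 15 followed by the repeating block 15, 30 (period 2).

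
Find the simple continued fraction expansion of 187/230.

[0; 1, 4, 2, 1, 6, 2]

Run the Euclidean algorithm on 187 and 230; the successive quotients are the partial quotients a_0, a_1, ... (each step inverts the fractional part left over by the previous one):
  187 = 0*230 + 187, so a_0 = 0.
  230 = 1*187 + 43, so a_1 = 1.
  187 = 4*43 + 15, so a_2 = 4.
  43 = 2*15 + 13, so a_3 = 2.
  15 = 1*13 + 2, so a_4 = 1.
  13 = 6*2 + 1, so a_5 = 6.
  2 = 2*1 + 0, so a_6 = 2.
The remainder reaches 0 after 7 divisions, so the expansion has 7 partial quotients, read off in order.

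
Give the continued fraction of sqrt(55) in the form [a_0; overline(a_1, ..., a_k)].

Write x_i = (sqrt(55) + m_i)/d_i with (m_0, d_0) = (0, 1). a_0 = floor(sqrt(55)) = 7, since 7^2 = 49 <= 55 < 64 = 8^2.
Iterate m_{i+1} = d_i*a_i - m_i, d_{i+1} = (55 - m_{i+1}^2)/d_i, a_{i+1} = floor((a_0 + m_{i+1})/d_{i+1}):
  m_1 = 1*7 - 0 = 7, d_1 = (55 - 7^2)/1 = 6/1 = 6, a_1 = floor((7 + 7)/6) = 2.
  m_2 = 6*2 - 7 = 5, d_2 = (55 - 5^2)/6 = 30/6 = 5, a_2 = floor((7 + 5)/5) = 2.
  m_3 = 5*2 - 5 = 5, d_3 = (55 - 5^2)/5 = 30/5 = 6, a_3 = floor((7 + 5)/6) = 2.
  m_4 = 6*2 - 5 = 7, d_4 = (55 - 7^2)/6 = 6/6 = 1, a_4 = floor((7 + 7)/1) = 14.
  m_5 = 1*14 - 7 = 7, d_5 = (55 - 7^2)/1 = 6/1 = 6: (m_5, d_5) = (m_1, d_1) = (7, 6), so from here the quotients repeat a_1, ..., a_4; the period length is 4.
Hence the expansion of sqrt(55) is a_0 = 7 followed by the repeating block 2, 2, 2, 14 (period 4).

[7; overline(2, 2, 2, 14)]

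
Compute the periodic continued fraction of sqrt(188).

Write x_i = (sqrt(188) + m_i)/d_i with (m_0, d_0) = (0, 1). a_0 = floor(sqrt(188)) = 13, since 13^2 = 169 <= 188 < 196 = 14^2.
Iterate m_{i+1} = d_i*a_i - m_i, d_{i+1} = (188 - m_{i+1}^2)/d_i, a_{i+1} = floor((a_0 + m_{i+1})/d_{i+1}):
  m_1 = 1*13 - 0 = 13, d_1 = (188 - 13^2)/1 = 19/1 = 19, a_1 = floor((13 + 13)/19) = 1.
  m_2 = 19*1 - 13 = 6, d_2 = (188 - 6^2)/19 = 152/19 = 8, a_2 = floor((13 + 6)/8) = 2.
  m_3 = 8*2 - 6 = 10, d_3 = (188 - 10^2)/8 = 88/8 = 11, a_3 = floor((13 + 10)/11) = 2.
  m_4 = 11*2 - 10 = 12, d_4 = (188 - 12^2)/11 = 44/11 = 4, a_4 = floor((13 + 12)/4) = 6.
  m_5 = 4*6 - 12 = 12, d_5 = (188 - 12^2)/4 = 44/4 = 11, a_5 = floor((13 + 12)/11) = 2.
  m_6 = 11*2 - 12 = 10, d_6 = (188 - 10^2)/11 = 88/11 = 8, a_6 = floor((13 + 10)/8) = 2.
  m_7 = 8*2 - 10 = 6, d_7 = (188 - 6^2)/8 = 152/8 = 19, a_7 = floor((13 + 6)/19) = 1.
  m_8 = 19*1 - 6 = 13, d_8 = (188 - 13^2)/19 = 19/19 = 1, a_8 = floor((13 + 13)/1) = 26.
  m_9 = 1*26 - 13 = 13, d_9 = (188 - 13^2)/1 = 19/1 = 19: (m_9, d_9) = (m_1, d_1) = (13, 19), so from here the quotients repeat a_1, ..., a_8; the period length is 8.
Hence the expansion of sqrt(188) is a_0 = 13 followed by the repeating block 1, 2, 2, 6, 2, 2, 1, 26 (period 8).

[13; (1, 2, 2, 6, 2, 2, 1, 26)]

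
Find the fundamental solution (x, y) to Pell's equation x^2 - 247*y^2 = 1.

(x, y) = (85292, 5427)

First expand sqrt(247) as a continued fraction. With x_i = (sqrt(247) + m_i)/d_i and (m_0, d_0) = (0, 1): a_0 = floor(sqrt(247)) = 15, since 15^2 = 225 <= 247 < 256 = 16^2.
Iterate m_{i+1} = d_i*a_i - m_i, d_{i+1} = (247 - m_{i+1}^2)/d_i, a_{i+1} = floor((a_0 + m_{i+1})/d_{i+1}):
  m_1 = 1*15 - 0 = 15, d_1 = (247 - 15^2)/1 = 22/1 = 22, a_1 = floor((15 + 15)/22) = 1.
  m_2 = 22*1 - 15 = 7, d_2 = (247 - 7^2)/22 = 198/22 = 9, a_2 = floor((15 + 7)/9) = 2.
  m_3 = 9*2 - 7 = 11, d_3 = (247 - 11^2)/9 = 126/9 = 14, a_3 = floor((15 + 11)/14) = 1.
  m_4 = 14*1 - 11 = 3, d_4 = (247 - 3^2)/14 = 238/14 = 17, a_4 = floor((15 + 3)/17) = 1.
  m_5 = 17*1 - 3 = 14, d_5 = (247 - 14^2)/17 = 51/17 = 3, a_5 = floor((15 + 14)/3) = 9.
  m_6 = 3*9 - 14 = 13, d_6 = (247 - 13^2)/3 = 78/3 = 26, a_6 = floor((15 + 13)/26) = 1.
  m_7 = 26*1 - 13 = 13, d_7 = (247 - 13^2)/26 = 78/26 = 3, a_7 = floor((15 + 13)/3) = 9.
  m_8 = 3*9 - 13 = 14, d_8 = (247 - 14^2)/3 = 51/3 = 17, a_8 = floor((15 + 14)/17) = 1.
  m_9 = 17*1 - 14 = 3, d_9 = (247 - 3^2)/17 = 238/17 = 14, a_9 = floor((15 + 3)/14) = 1.
  m_10 = 14*1 - 3 = 11, d_10 = (247 - 11^2)/14 = 126/14 = 9, a_10 = floor((15 + 11)/9) = 2.
  m_11 = 9*2 - 11 = 7, d_11 = (247 - 7^2)/9 = 198/9 = 22, a_11 = floor((15 + 7)/22) = 1.
  m_12 = 22*1 - 7 = 15, d_12 = (247 - 15^2)/22 = 22/22 = 1, a_12 = floor((15 + 15)/1) = 30.
  m_13 = 1*30 - 15 = 15, d_13 = (247 - 15^2)/1 = 22/1 = 22: (m_13, d_13) = (m_1, d_1) = (15, 22), so from here the quotients repeat a_1, ..., a_12; the period length is 12.
So sqrt(247) = [15; (1, 2, 1, 1, 9, 1, 9, 1, 1, 2, 1, 30)] with period length k = 12.
k is even, so the fundamental solution of x^2 - 247y^2 = 1 is (p_{k-1}, q_{k-1}) = (p_11, q_11); compute convergents through index 11.
Convergents (p_i = a_i*p_{i-1} + p_{i-2}, q_i = a_i*q_{i-1} + q_{i-2} with p_{-2}=0, p_{-1}=1, q_{-2}=1, q_{-1}=0):
  i=0: a_0=15, p_0 = 15*1 + 0 = 15, q_0 = 15*0 + 1 = 1.
  i=1: a_1=1, p_1 = 1*15 + 1 = 16, q_1 = 1*1 + 0 = 1.
  i=2: a_2=2, p_2 = 2*16 + 15 = 47, q_2 = 2*1 + 1 = 3.
  i=3: a_3=1, p_3 = 1*47 + 16 = 63, q_3 = 1*3 + 1 = 4.
  i=4: a_4=1, p_4 = 1*63 + 47 = 110, q_4 = 1*4 + 3 = 7.
  i=5: a_5=9, p_5 = 9*110 + 63 = 1053, q_5 = 9*7 + 4 = 67.
  i=6: a_6=1, p_6 = 1*1053 + 110 = 1163, q_6 = 1*67 + 7 = 74.
  i=7: a_7=9, p_7 = 9*1163 + 1053 = 11520, q_7 = 9*74 + 67 = 733.
  i=8: a_8=1, p_8 = 1*11520 + 1163 = 12683, q_8 = 1*733 + 74 = 807.
  i=9: a_9=1, p_9 = 1*12683 + 11520 = 24203, q_9 = 1*807 + 733 = 1540.
  i=10: a_10=2, p_10 = 2*24203 + 12683 = 61089, q_10 = 2*1540 + 807 = 3887.
  i=11: a_11=1, p_11 = 1*61089 + 24203 = 85292, q_11 = 1*3887 + 1540 = 5427.
Check: 85292^2 - 247*5427^2 = 7274725264 - 7274725263 = 1, so (x, y) = (85292, 5427) solves the equation, and by the theorem it is the least positive solution.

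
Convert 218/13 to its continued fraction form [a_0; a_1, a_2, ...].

Run the Euclidean algorithm on 218 and 13; the successive quotients are the partial quotients a_0, a_1, ... (each step inverts the fractional part left over by the previous one):
  218 = 16*13 + 10, so a_0 = 16.
  13 = 1*10 + 3, so a_1 = 1.
  10 = 3*3 + 1, so a_2 = 3.
  3 = 3*1 + 0, so a_3 = 3.
The remainder reaches 0 after 4 divisions, so the expansion has 4 partial quotients, read off in order.

[16; 1, 3, 3]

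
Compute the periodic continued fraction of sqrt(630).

[25; (10, 50)]

Write x_i = (sqrt(630) + m_i)/d_i with (m_0, d_0) = (0, 1). a_0 = floor(sqrt(630)) = 25, since 25^2 = 625 <= 630 < 676 = 26^2.
Iterate m_{i+1} = d_i*a_i - m_i, d_{i+1} = (630 - m_{i+1}^2)/d_i, a_{i+1} = floor((a_0 + m_{i+1})/d_{i+1}):
  m_1 = 1*25 - 0 = 25, d_1 = (630 - 25^2)/1 = 5/1 = 5, a_1 = floor((25 + 25)/5) = 10.
  m_2 = 5*10 - 25 = 25, d_2 = (630 - 25^2)/5 = 5/5 = 1, a_2 = floor((25 + 25)/1) = 50.
  m_3 = 1*50 - 25 = 25, d_3 = (630 - 25^2)/1 = 5/1 = 5: (m_3, d_3) = (m_1, d_1) = (25, 5), so from here the quotients repeat a_1, a_2; the period length is 2.
Hence the expansion of sqrt(630) is a_0 = 25 followed by the repeating block 10, 50 (period 2).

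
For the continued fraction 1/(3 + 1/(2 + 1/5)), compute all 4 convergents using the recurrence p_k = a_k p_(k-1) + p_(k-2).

0/1, 1/3, 2/7, 11/38

Using the convergent recurrence p_i = a_i*p_{i-1} + p_{i-2}, q_i = a_i*q_{i-1} + q_{i-2} with p_{-2}=0, p_{-1}=1, q_{-2}=1, q_{-1}=0:
  i=0: a_0=0, p_0 = 0*1 + 0 = 0, q_0 = 0*0 + 1 = 1.
  i=1: a_1=3, p_1 = 3*0 + 1 = 1, q_1 = 3*1 + 0 = 3.
  i=2: a_2=2, p_2 = 2*1 + 0 = 2, q_2 = 2*3 + 1 = 7.
  i=3: a_3=5, p_3 = 5*2 + 1 = 11, q_3 = 5*7 + 3 = 38.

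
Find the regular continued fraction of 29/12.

[2; 2, 2, 2]

Run the Euclidean algorithm on 29 and 12; the successive quotients are the partial quotients a_0, a_1, ... (each step inverts the fractional part left over by the previous one):
  29 = 2*12 + 5, so a_0 = 2.
  12 = 2*5 + 2, so a_1 = 2.
  5 = 2*2 + 1, so a_2 = 2.
  2 = 2*1 + 0, so a_3 = 2.
The remainder reaches 0 after 4 divisions, so the expansion has 4 partial quotients, read off in order.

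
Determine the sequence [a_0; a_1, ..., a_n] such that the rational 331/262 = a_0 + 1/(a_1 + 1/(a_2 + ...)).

[1; 3, 1, 3, 1, 13]

Run the Euclidean algorithm on 331 and 262; the successive quotients are the partial quotients a_0, a_1, ... (each step inverts the fractional part left over by the previous one):
  331 = 1*262 + 69, so a_0 = 1.
  262 = 3*69 + 55, so a_1 = 3.
  69 = 1*55 + 14, so a_2 = 1.
  55 = 3*14 + 13, so a_3 = 3.
  14 = 1*13 + 1, so a_4 = 1.
  13 = 13*1 + 0, so a_5 = 13.
The remainder reaches 0 after 6 divisions, so the expansion has 6 partial quotients, read off in order.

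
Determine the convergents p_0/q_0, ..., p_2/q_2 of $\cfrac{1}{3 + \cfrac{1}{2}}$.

Using the convergent recurrence p_i = a_i*p_{i-1} + p_{i-2}, q_i = a_i*q_{i-1} + q_{i-2} with p_{-2}=0, p_{-1}=1, q_{-2}=1, q_{-1}=0:
  i=0: a_0=0, p_0 = 0*1 + 0 = 0, q_0 = 0*0 + 1 = 1.
  i=1: a_1=3, p_1 = 3*0 + 1 = 1, q_1 = 3*1 + 0 = 3.
  i=2: a_2=2, p_2 = 2*1 + 0 = 2, q_2 = 2*3 + 1 = 7.

0/1, 1/3, 2/7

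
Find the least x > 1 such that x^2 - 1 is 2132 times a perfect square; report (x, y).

(x, y) = (74859849, 1621270)

First expand sqrt(2132) as a continued fraction. With x_i = (sqrt(2132) + m_i)/d_i and (m_0, d_0) = (0, 1): a_0 = floor(sqrt(2132)) = 46, since 46^2 = 2116 <= 2132 < 2209 = 47^2.
Iterate m_{i+1} = d_i*a_i - m_i, d_{i+1} = (2132 - m_{i+1}^2)/d_i, a_{i+1} = floor((a_0 + m_{i+1})/d_{i+1}):
  m_1 = 1*46 - 0 = 46, d_1 = (2132 - 46^2)/1 = 16/1 = 16, a_1 = floor((46 + 46)/16) = 5.
  m_2 = 16*5 - 46 = 34, d_2 = (2132 - 34^2)/16 = 976/16 = 61, a_2 = floor((46 + 34)/61) = 1.
  m_3 = 61*1 - 34 = 27, d_3 = (2132 - 27^2)/61 = 1403/61 = 23, a_3 = floor((46 + 27)/23) = 3.
  m_4 = 23*3 - 27 = 42, d_4 = (2132 - 42^2)/23 = 368/23 = 16, a_4 = floor((46 + 42)/16) = 5.
  m_5 = 16*5 - 42 = 38, d_5 = (2132 - 38^2)/16 = 688/16 = 43, a_5 = floor((46 + 38)/43) = 1.
  m_6 = 43*1 - 38 = 5, d_6 = (2132 - 5^2)/43 = 2107/43 = 49, a_6 = floor((46 + 5)/49) = 1.
  m_7 = 49*1 - 5 = 44, d_7 = (2132 - 44^2)/49 = 196/49 = 4, a_7 = floor((46 + 44)/4) = 22.
  m_8 = 4*22 - 44 = 44, d_8 = (2132 - 44^2)/4 = 196/4 = 49, a_8 = floor((46 + 44)/49) = 1.
  m_9 = 49*1 - 44 = 5, d_9 = (2132 - 5^2)/49 = 2107/49 = 43, a_9 = floor((46 + 5)/43) = 1.
  m_10 = 43*1 - 5 = 38, d_10 = (2132 - 38^2)/43 = 688/43 = 16, a_10 = floor((46 + 38)/16) = 5.
  m_11 = 16*5 - 38 = 42, d_11 = (2132 - 42^2)/16 = 368/16 = 23, a_11 = floor((46 + 42)/23) = 3.
  m_12 = 23*3 - 42 = 27, d_12 = (2132 - 27^2)/23 = 1403/23 = 61, a_12 = floor((46 + 27)/61) = 1.
  m_13 = 61*1 - 27 = 34, d_13 = (2132 - 34^2)/61 = 976/61 = 16, a_13 = floor((46 + 34)/16) = 5.
  m_14 = 16*5 - 34 = 46, d_14 = (2132 - 46^2)/16 = 16/16 = 1, a_14 = floor((46 + 46)/1) = 92.
  m_15 = 1*92 - 46 = 46, d_15 = (2132 - 46^2)/1 = 16/1 = 16: (m_15, d_15) = (m_1, d_1) = (46, 16), so from here the quotients repeat a_1, ..., a_14; the period length is 14.
So sqrt(2132) = [46; (5, 1, 3, 5, 1, 1, 22, 1, 1, 5, 3, 1, 5, 92)] with period length k = 14.
k is even, so the fundamental solution of x^2 - 2132y^2 = 1 is (p_{k-1}, q_{k-1}) = (p_13, q_13); compute convergents through index 13.
Convergents (p_i = a_i*p_{i-1} + p_{i-2}, q_i = a_i*q_{i-1} + q_{i-2} with p_{-2}=0, p_{-1}=1, q_{-2}=1, q_{-1}=0):
  i=0: a_0=46, p_0 = 46*1 + 0 = 46, q_0 = 46*0 + 1 = 1.
  i=1: a_1=5, p_1 = 5*46 + 1 = 231, q_1 = 5*1 + 0 = 5.
  i=2: a_2=1, p_2 = 1*231 + 46 = 277, q_2 = 1*5 + 1 = 6.
  i=3: a_3=3, p_3 = 3*277 + 231 = 1062, q_3 = 3*6 + 5 = 23.
  i=4: a_4=5, p_4 = 5*1062 + 277 = 5587, q_4 = 5*23 + 6 = 121.
  i=5: a_5=1, p_5 = 1*5587 + 1062 = 6649, q_5 = 1*121 + 23 = 144.
  i=6: a_6=1, p_6 = 1*6649 + 5587 = 12236, q_6 = 1*144 + 121 = 265.
  i=7: a_7=22, p_7 = 22*12236 + 6649 = 275841, q_7 = 22*265 + 144 = 5974.
  i=8: a_8=1, p_8 = 1*275841 + 12236 = 288077, q_8 = 1*5974 + 265 = 6239.
  i=9: a_9=1, p_9 = 1*288077 + 275841 = 563918, q_9 = 1*6239 + 5974 = 12213.
  i=10: a_10=5, p_10 = 5*563918 + 288077 = 3107667, q_10 = 5*12213 + 6239 = 67304.
  i=11: a_11=3, p_11 = 3*3107667 + 563918 = 9886919, q_11 = 3*67304 + 12213 = 214125.
  i=12: a_12=1, p_12 = 1*9886919 + 3107667 = 12994586, q_12 = 1*214125 + 67304 = 281429.
  i=13: a_13=5, p_13 = 5*12994586 + 9886919 = 74859849, q_13 = 5*281429 + 214125 = 1621270.
Check: 74859849^2 - 2132*1621270^2 = 5603996992302801 - 5603996992302800 = 1, so (x, y) = (74859849, 1621270) solves the equation, and by the theorem it is the least positive solution.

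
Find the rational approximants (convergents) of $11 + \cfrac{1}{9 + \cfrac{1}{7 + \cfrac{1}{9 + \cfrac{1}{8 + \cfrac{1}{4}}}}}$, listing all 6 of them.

11/1, 100/9, 711/64, 6499/585, 52703/4744, 217311/19561

Using the convergent recurrence p_i = a_i*p_{i-1} + p_{i-2}, q_i = a_i*q_{i-1} + q_{i-2} with p_{-2}=0, p_{-1}=1, q_{-2}=1, q_{-1}=0:
  i=0: a_0=11, p_0 = 11*1 + 0 = 11, q_0 = 11*0 + 1 = 1.
  i=1: a_1=9, p_1 = 9*11 + 1 = 100, q_1 = 9*1 + 0 = 9.
  i=2: a_2=7, p_2 = 7*100 + 11 = 711, q_2 = 7*9 + 1 = 64.
  i=3: a_3=9, p_3 = 9*711 + 100 = 6499, q_3 = 9*64 + 9 = 585.
  i=4: a_4=8, p_4 = 8*6499 + 711 = 52703, q_4 = 8*585 + 64 = 4744.
  i=5: a_5=4, p_5 = 4*52703 + 6499 = 217311, q_5 = 4*4744 + 585 = 19561.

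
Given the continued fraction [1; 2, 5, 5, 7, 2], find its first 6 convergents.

1/1, 3/2, 16/11, 83/57, 597/410, 1277/877

Using the convergent recurrence p_i = a_i*p_{i-1} + p_{i-2}, q_i = a_i*q_{i-1} + q_{i-2} with p_{-2}=0, p_{-1}=1, q_{-2}=1, q_{-1}=0:
  i=0: a_0=1, p_0 = 1*1 + 0 = 1, q_0 = 1*0 + 1 = 1.
  i=1: a_1=2, p_1 = 2*1 + 1 = 3, q_1 = 2*1 + 0 = 2.
  i=2: a_2=5, p_2 = 5*3 + 1 = 16, q_2 = 5*2 + 1 = 11.
  i=3: a_3=5, p_3 = 5*16 + 3 = 83, q_3 = 5*11 + 2 = 57.
  i=4: a_4=7, p_4 = 7*83 + 16 = 597, q_4 = 7*57 + 11 = 410.
  i=5: a_5=2, p_5 = 2*597 + 83 = 1277, q_5 = 2*410 + 57 = 877.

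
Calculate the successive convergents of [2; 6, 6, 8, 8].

Using the convergent recurrence p_i = a_i*p_{i-1} + p_{i-2}, q_i = a_i*q_{i-1} + q_{i-2} with p_{-2}=0, p_{-1}=1, q_{-2}=1, q_{-1}=0:
  i=0: a_0=2, p_0 = 2*1 + 0 = 2, q_0 = 2*0 + 1 = 1.
  i=1: a_1=6, p_1 = 6*2 + 1 = 13, q_1 = 6*1 + 0 = 6.
  i=2: a_2=6, p_2 = 6*13 + 2 = 80, q_2 = 6*6 + 1 = 37.
  i=3: a_3=8, p_3 = 8*80 + 13 = 653, q_3 = 8*37 + 6 = 302.
  i=4: a_4=8, p_4 = 8*653 + 80 = 5304, q_4 = 8*302 + 37 = 2453.

2/1, 13/6, 80/37, 653/302, 5304/2453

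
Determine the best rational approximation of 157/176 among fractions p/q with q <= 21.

17/19

Expand x = 157/176 as a continued fraction with the Euclidean algorithm:
  157 = 0*176 + 157, so a_0 = 0.
  176 = 1*157 + 19, so a_1 = 1.
  157 = 8*19 + 5, so a_2 = 8.
  19 = 3*5 + 4, so a_3 = 3.
  5 = 1*4 + 1, so a_4 = 1.
  4 = 4*1 + 0, so a_5 = 4.
so x = [0; 1, 8, 3, 1, 4].
Convergents (p_i = a_i*p_{i-1} + p_{i-2}, q_i = a_i*q_{i-1} + q_{i-2} with p_{-2}=0, p_{-1}=1, q_{-2}=1, q_{-1}=0), until the denominator exceeds 21:
  i=0: a_0=0, p_0 = 0*1 + 0 = 0, q_0 = 0*0 + 1 = 1.
  i=1: a_1=1, p_1 = 1*0 + 1 = 1, q_1 = 1*1 + 0 = 1.
  i=2: a_2=8, p_2 = 8*1 + 0 = 8, q_2 = 8*1 + 1 = 9.
  i=3: a_3=3, p_3 = 3*8 + 1 = 25, q_3 = 3*9 + 1 = 28.
q_3 = 28 > 21, so the last convergent with denominator <= 21 is p_2/q_2 = 8/9.
The closest fraction with denominator <= 21 is either p_2/q_2 or the intermediate fraction (k*p_2 + p_1)/(k*q_2 + q_1) with the largest k >= 1 whose denominator stays <= 21; these approach x as k grows, and every other convergent or intermediate fraction in range is farther away.
Largest k: floor((21 - q_1)/q_2) = floor((21 - 1)/9) = 2.
That gives (2*8 + 1)/(2*9 + 1) = 17/19.
Compare the errors: |x - 8/9| = |157*9 - 8*176|/(176*9) = 5/1584, and |x - 17/19| = |157*19 - 17*176|/(176*19) = 9/3344.
Cross-multiplying, 9*1584 = 14256 < 16720 = 5*3344, so 9/3344 is smaller: the intermediate fraction 17/19 is closer to x than 8/9.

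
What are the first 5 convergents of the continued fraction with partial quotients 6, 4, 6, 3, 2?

Using the convergent recurrence p_i = a_i*p_{i-1} + p_{i-2}, q_i = a_i*q_{i-1} + q_{i-2} with p_{-2}=0, p_{-1}=1, q_{-2}=1, q_{-1}=0:
  i=0: a_0=6, p_0 = 6*1 + 0 = 6, q_0 = 6*0 + 1 = 1.
  i=1: a_1=4, p_1 = 4*6 + 1 = 25, q_1 = 4*1 + 0 = 4.
  i=2: a_2=6, p_2 = 6*25 + 6 = 156, q_2 = 6*4 + 1 = 25.
  i=3: a_3=3, p_3 = 3*156 + 25 = 493, q_3 = 3*25 + 4 = 79.
  i=4: a_4=2, p_4 = 2*493 + 156 = 1142, q_4 = 2*79 + 25 = 183.

6/1, 25/4, 156/25, 493/79, 1142/183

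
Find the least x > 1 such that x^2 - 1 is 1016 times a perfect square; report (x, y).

First expand sqrt(1016) as a continued fraction. With x_i = (sqrt(1016) + m_i)/d_i and (m_0, d_0) = (0, 1): a_0 = floor(sqrt(1016)) = 31, since 31^2 = 961 <= 1016 < 1024 = 32^2.
Iterate m_{i+1} = d_i*a_i - m_i, d_{i+1} = (1016 - m_{i+1}^2)/d_i, a_{i+1} = floor((a_0 + m_{i+1})/d_{i+1}):
  m_1 = 1*31 - 0 = 31, d_1 = (1016 - 31^2)/1 = 55/1 = 55, a_1 = floor((31 + 31)/55) = 1.
  m_2 = 55*1 - 31 = 24, d_2 = (1016 - 24^2)/55 = 440/55 = 8, a_2 = floor((31 + 24)/8) = 6.
  m_3 = 8*6 - 24 = 24, d_3 = (1016 - 24^2)/8 = 440/8 = 55, a_3 = floor((31 + 24)/55) = 1.
  m_4 = 55*1 - 24 = 31, d_4 = (1016 - 31^2)/55 = 55/55 = 1, a_4 = floor((31 + 31)/1) = 62.
  m_5 = 1*62 - 31 = 31, d_5 = (1016 - 31^2)/1 = 55/1 = 55: (m_5, d_5) = (m_1, d_1) = (31, 55), so from here the quotients repeat a_1, ..., a_4; the period length is 4.
So sqrt(1016) = [31; (1, 6, 1, 62)] with period length k = 4.
k is even, so the fundamental solution of x^2 - 1016y^2 = 1 is (p_{k-1}, q_{k-1}) = (p_3, q_3); compute convergents through index 3.
Convergents (p_i = a_i*p_{i-1} + p_{i-2}, q_i = a_i*q_{i-1} + q_{i-2} with p_{-2}=0, p_{-1}=1, q_{-2}=1, q_{-1}=0):
  i=0: a_0=31, p_0 = 31*1 + 0 = 31, q_0 = 31*0 + 1 = 1.
  i=1: a_1=1, p_1 = 1*31 + 1 = 32, q_1 = 1*1 + 0 = 1.
  i=2: a_2=6, p_2 = 6*32 + 31 = 223, q_2 = 6*1 + 1 = 7.
  i=3: a_3=1, p_3 = 1*223 + 32 = 255, q_3 = 1*7 + 1 = 8.
Check: 255^2 - 1016*8^2 = 65025 - 65024 = 1, so (x, y) = (255, 8) solves the equation, and by the theorem it is the least positive solution.

(x, y) = (255, 8)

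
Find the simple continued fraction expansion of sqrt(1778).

[42; (6, 84)]

Write x_i = (sqrt(1778) + m_i)/d_i with (m_0, d_0) = (0, 1). a_0 = floor(sqrt(1778)) = 42, since 42^2 = 1764 <= 1778 < 1849 = 43^2.
Iterate m_{i+1} = d_i*a_i - m_i, d_{i+1} = (1778 - m_{i+1}^2)/d_i, a_{i+1} = floor((a_0 + m_{i+1})/d_{i+1}):
  m_1 = 1*42 - 0 = 42, d_1 = (1778 - 42^2)/1 = 14/1 = 14, a_1 = floor((42 + 42)/14) = 6.
  m_2 = 14*6 - 42 = 42, d_2 = (1778 - 42^2)/14 = 14/14 = 1, a_2 = floor((42 + 42)/1) = 84.
  m_3 = 1*84 - 42 = 42, d_3 = (1778 - 42^2)/1 = 14/1 = 14: (m_3, d_3) = (m_1, d_1) = (42, 14), so from here the quotients repeat a_1, a_2; the period length is 2.
Hence the expansion of sqrt(1778) is a_0 = 42 followed by the repeating block 6, 84 (period 2).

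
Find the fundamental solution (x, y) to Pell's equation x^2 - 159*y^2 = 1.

(x, y) = (1324, 105)

First expand sqrt(159) as a continued fraction. With x_i = (sqrt(159) + m_i)/d_i and (m_0, d_0) = (0, 1): a_0 = floor(sqrt(159)) = 12, since 12^2 = 144 <= 159 < 169 = 13^2.
Iterate m_{i+1} = d_i*a_i - m_i, d_{i+1} = (159 - m_{i+1}^2)/d_i, a_{i+1} = floor((a_0 + m_{i+1})/d_{i+1}):
  m_1 = 1*12 - 0 = 12, d_1 = (159 - 12^2)/1 = 15/1 = 15, a_1 = floor((12 + 12)/15) = 1.
  m_2 = 15*1 - 12 = 3, d_2 = (159 - 3^2)/15 = 150/15 = 10, a_2 = floor((12 + 3)/10) = 1.
  m_3 = 10*1 - 3 = 7, d_3 = (159 - 7^2)/10 = 110/10 = 11, a_3 = floor((12 + 7)/11) = 1.
  m_4 = 11*1 - 7 = 4, d_4 = (159 - 4^2)/11 = 143/11 = 13, a_4 = floor((12 + 4)/13) = 1.
  m_5 = 13*1 - 4 = 9, d_5 = (159 - 9^2)/13 = 78/13 = 6, a_5 = floor((12 + 9)/6) = 3.
  m_6 = 6*3 - 9 = 9, d_6 = (159 - 9^2)/6 = 78/6 = 13, a_6 = floor((12 + 9)/13) = 1.
  m_7 = 13*1 - 9 = 4, d_7 = (159 - 4^2)/13 = 143/13 = 11, a_7 = floor((12 + 4)/11) = 1.
  m_8 = 11*1 - 4 = 7, d_8 = (159 - 7^2)/11 = 110/11 = 10, a_8 = floor((12 + 7)/10) = 1.
  m_9 = 10*1 - 7 = 3, d_9 = (159 - 3^2)/10 = 150/10 = 15, a_9 = floor((12 + 3)/15) = 1.
  m_10 = 15*1 - 3 = 12, d_10 = (159 - 12^2)/15 = 15/15 = 1, a_10 = floor((12 + 12)/1) = 24.
  m_11 = 1*24 - 12 = 12, d_11 = (159 - 12^2)/1 = 15/1 = 15: (m_11, d_11) = (m_1, d_1) = (12, 15), so from here the quotients repeat a_1, ..., a_10; the period length is 10.
So sqrt(159) = [12; (1, 1, 1, 1, 3, 1, 1, 1, 1, 24)] with period length k = 10.
k is even, so the fundamental solution of x^2 - 159y^2 = 1 is (p_{k-1}, q_{k-1}) = (p_9, q_9); compute convergents through index 9.
Convergents (p_i = a_i*p_{i-1} + p_{i-2}, q_i = a_i*q_{i-1} + q_{i-2} with p_{-2}=0, p_{-1}=1, q_{-2}=1, q_{-1}=0):
  i=0: a_0=12, p_0 = 12*1 + 0 = 12, q_0 = 12*0 + 1 = 1.
  i=1: a_1=1, p_1 = 1*12 + 1 = 13, q_1 = 1*1 + 0 = 1.
  i=2: a_2=1, p_2 = 1*13 + 12 = 25, q_2 = 1*1 + 1 = 2.
  i=3: a_3=1, p_3 = 1*25 + 13 = 38, q_3 = 1*2 + 1 = 3.
  i=4: a_4=1, p_4 = 1*38 + 25 = 63, q_4 = 1*3 + 2 = 5.
  i=5: a_5=3, p_5 = 3*63 + 38 = 227, q_5 = 3*5 + 3 = 18.
  i=6: a_6=1, p_6 = 1*227 + 63 = 290, q_6 = 1*18 + 5 = 23.
  i=7: a_7=1, p_7 = 1*290 + 227 = 517, q_7 = 1*23 + 18 = 41.
  i=8: a_8=1, p_8 = 1*517 + 290 = 807, q_8 = 1*41 + 23 = 64.
  i=9: a_9=1, p_9 = 1*807 + 517 = 1324, q_9 = 1*64 + 41 = 105.
Check: 1324^2 - 159*105^2 = 1752976 - 1752975 = 1, so (x, y) = (1324, 105) solves the equation, and by the theorem it is the least positive solution.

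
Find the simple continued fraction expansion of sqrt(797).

[28; (4, 3, 13, 1, 4, 4, 1, 13, 3, 4, 56)]

Write x_i = (sqrt(797) + m_i)/d_i with (m_0, d_0) = (0, 1). a_0 = floor(sqrt(797)) = 28, since 28^2 = 784 <= 797 < 841 = 29^2.
Iterate m_{i+1} = d_i*a_i - m_i, d_{i+1} = (797 - m_{i+1}^2)/d_i, a_{i+1} = floor((a_0 + m_{i+1})/d_{i+1}):
  m_1 = 1*28 - 0 = 28, d_1 = (797 - 28^2)/1 = 13/1 = 13, a_1 = floor((28 + 28)/13) = 4.
  m_2 = 13*4 - 28 = 24, d_2 = (797 - 24^2)/13 = 221/13 = 17, a_2 = floor((28 + 24)/17) = 3.
  m_3 = 17*3 - 24 = 27, d_3 = (797 - 27^2)/17 = 68/17 = 4, a_3 = floor((28 + 27)/4) = 13.
  m_4 = 4*13 - 27 = 25, d_4 = (797 - 25^2)/4 = 172/4 = 43, a_4 = floor((28 + 25)/43) = 1.
  m_5 = 43*1 - 25 = 18, d_5 = (797 - 18^2)/43 = 473/43 = 11, a_5 = floor((28 + 18)/11) = 4.
  m_6 = 11*4 - 18 = 26, d_6 = (797 - 26^2)/11 = 121/11 = 11, a_6 = floor((28 + 26)/11) = 4.
  m_7 = 11*4 - 26 = 18, d_7 = (797 - 18^2)/11 = 473/11 = 43, a_7 = floor((28 + 18)/43) = 1.
  m_8 = 43*1 - 18 = 25, d_8 = (797 - 25^2)/43 = 172/43 = 4, a_8 = floor((28 + 25)/4) = 13.
  m_9 = 4*13 - 25 = 27, d_9 = (797 - 27^2)/4 = 68/4 = 17, a_9 = floor((28 + 27)/17) = 3.
  m_10 = 17*3 - 27 = 24, d_10 = (797 - 24^2)/17 = 221/17 = 13, a_10 = floor((28 + 24)/13) = 4.
  m_11 = 13*4 - 24 = 28, d_11 = (797 - 28^2)/13 = 13/13 = 1, a_11 = floor((28 + 28)/1) = 56.
  m_12 = 1*56 - 28 = 28, d_12 = (797 - 28^2)/1 = 13/1 = 13: (m_12, d_12) = (m_1, d_1) = (28, 13), so from here the quotients repeat a_1, ..., a_11; the period length is 11.
Hence the expansion of sqrt(797) is a_0 = 28 followed by the repeating block 4, 3, 13, 1, 4, 4, 1, 13, 3, 4, 56 (period 11).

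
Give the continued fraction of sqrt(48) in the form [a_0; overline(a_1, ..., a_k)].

[6; overline(1, 12)]

Write x_i = (sqrt(48) + m_i)/d_i with (m_0, d_0) = (0, 1). a_0 = floor(sqrt(48)) = 6, since 6^2 = 36 <= 48 < 49 = 7^2.
Iterate m_{i+1} = d_i*a_i - m_i, d_{i+1} = (48 - m_{i+1}^2)/d_i, a_{i+1} = floor((a_0 + m_{i+1})/d_{i+1}):
  m_1 = 1*6 - 0 = 6, d_1 = (48 - 6^2)/1 = 12/1 = 12, a_1 = floor((6 + 6)/12) = 1.
  m_2 = 12*1 - 6 = 6, d_2 = (48 - 6^2)/12 = 12/12 = 1, a_2 = floor((6 + 6)/1) = 12.
  m_3 = 1*12 - 6 = 6, d_3 = (48 - 6^2)/1 = 12/1 = 12: (m_3, d_3) = (m_1, d_1) = (6, 12), so from here the quotients repeat a_1, a_2; the period length is 2.
Hence the expansion of sqrt(48) is a_0 = 6 followed by the repeating block 1, 12 (period 2).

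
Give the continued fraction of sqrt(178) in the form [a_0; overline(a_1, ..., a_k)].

Write x_i = (sqrt(178) + m_i)/d_i with (m_0, d_0) = (0, 1). a_0 = floor(sqrt(178)) = 13, since 13^2 = 169 <= 178 < 196 = 14^2.
Iterate m_{i+1} = d_i*a_i - m_i, d_{i+1} = (178 - m_{i+1}^2)/d_i, a_{i+1} = floor((a_0 + m_{i+1})/d_{i+1}):
  m_1 = 1*13 - 0 = 13, d_1 = (178 - 13^2)/1 = 9/1 = 9, a_1 = floor((13 + 13)/9) = 2.
  m_2 = 9*2 - 13 = 5, d_2 = (178 - 5^2)/9 = 153/9 = 17, a_2 = floor((13 + 5)/17) = 1.
  m_3 = 17*1 - 5 = 12, d_3 = (178 - 12^2)/17 = 34/17 = 2, a_3 = floor((13 + 12)/2) = 12.
  m_4 = 2*12 - 12 = 12, d_4 = (178 - 12^2)/2 = 34/2 = 17, a_4 = floor((13 + 12)/17) = 1.
  m_5 = 17*1 - 12 = 5, d_5 = (178 - 5^2)/17 = 153/17 = 9, a_5 = floor((13 + 5)/9) = 2.
  m_6 = 9*2 - 5 = 13, d_6 = (178 - 13^2)/9 = 9/9 = 1, a_6 = floor((13 + 13)/1) = 26.
  m_7 = 1*26 - 13 = 13, d_7 = (178 - 13^2)/1 = 9/1 = 9: (m_7, d_7) = (m_1, d_1) = (13, 9), so from here the quotients repeat a_1, ..., a_6; the period length is 6.
Hence the expansion of sqrt(178) is a_0 = 13 followed by the repeating block 2, 1, 12, 1, 2, 26 (period 6).

[13; overline(2, 1, 12, 1, 2, 26)]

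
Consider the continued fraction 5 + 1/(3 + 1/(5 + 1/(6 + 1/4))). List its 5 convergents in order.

5/1, 16/3, 85/16, 526/99, 2189/412

Using the convergent recurrence p_i = a_i*p_{i-1} + p_{i-2}, q_i = a_i*q_{i-1} + q_{i-2} with p_{-2}=0, p_{-1}=1, q_{-2}=1, q_{-1}=0:
  i=0: a_0=5, p_0 = 5*1 + 0 = 5, q_0 = 5*0 + 1 = 1.
  i=1: a_1=3, p_1 = 3*5 + 1 = 16, q_1 = 3*1 + 0 = 3.
  i=2: a_2=5, p_2 = 5*16 + 5 = 85, q_2 = 5*3 + 1 = 16.
  i=3: a_3=6, p_3 = 6*85 + 16 = 526, q_3 = 6*16 + 3 = 99.
  i=4: a_4=4, p_4 = 4*526 + 85 = 2189, q_4 = 4*99 + 16 = 412.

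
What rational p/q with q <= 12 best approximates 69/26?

8/3

Expand x = 69/26 as a continued fraction with the Euclidean algorithm:
  69 = 2*26 + 17, so a_0 = 2.
  26 = 1*17 + 9, so a_1 = 1.
  17 = 1*9 + 8, so a_2 = 1.
  9 = 1*8 + 1, so a_3 = 1.
  8 = 8*1 + 0, so a_4 = 8.
so x = [2; 1, 1, 1, 8].
Convergents (p_i = a_i*p_{i-1} + p_{i-2}, q_i = a_i*q_{i-1} + q_{i-2} with p_{-2}=0, p_{-1}=1, q_{-2}=1, q_{-1}=0), until the denominator exceeds 12:
  i=0: a_0=2, p_0 = 2*1 + 0 = 2, q_0 = 2*0 + 1 = 1.
  i=1: a_1=1, p_1 = 1*2 + 1 = 3, q_1 = 1*1 + 0 = 1.
  i=2: a_2=1, p_2 = 1*3 + 2 = 5, q_2 = 1*1 + 1 = 2.
  i=3: a_3=1, p_3 = 1*5 + 3 = 8, q_3 = 1*2 + 1 = 3.
  i=4: a_4=8, p_4 = 8*8 + 5 = 69, q_4 = 8*3 + 2 = 26.
q_4 = 26 > 12, so the last convergent with denominator <= 12 is p_3/q_3 = 8/3.
The closest fraction with denominator <= 12 is either p_3/q_3 or the intermediate fraction (k*p_3 + p_2)/(k*q_3 + q_2) with the largest k >= 1 whose denominator stays <= 12; these approach x as k grows, and every other convergent or intermediate fraction in range is farther away.
Largest k: floor((12 - q_2)/q_3) = floor((12 - 2)/3) = 3.
That gives (3*8 + 5)/(3*3 + 2) = 29/11.
Compare the errors: |x - 8/3| = |69*3 - 8*26|/(26*3) = 1/78, and |x - 29/11| = |69*11 - 29*26|/(26*11) = 5/286.
Cross-multiplying, 1*286 = 286 < 390 = 5*78, so 1/78 is smaller: the convergent 8/3 is closer to x than 29/11.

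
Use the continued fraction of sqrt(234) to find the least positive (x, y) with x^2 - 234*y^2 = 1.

First expand sqrt(234) as a continued fraction. With x_i = (sqrt(234) + m_i)/d_i and (m_0, d_0) = (0, 1): a_0 = floor(sqrt(234)) = 15, since 15^2 = 225 <= 234 < 256 = 16^2.
Iterate m_{i+1} = d_i*a_i - m_i, d_{i+1} = (234 - m_{i+1}^2)/d_i, a_{i+1} = floor((a_0 + m_{i+1})/d_{i+1}):
  m_1 = 1*15 - 0 = 15, d_1 = (234 - 15^2)/1 = 9/1 = 9, a_1 = floor((15 + 15)/9) = 3.
  m_2 = 9*3 - 15 = 12, d_2 = (234 - 12^2)/9 = 90/9 = 10, a_2 = floor((15 + 12)/10) = 2.
  m_3 = 10*2 - 12 = 8, d_3 = (234 - 8^2)/10 = 170/10 = 17, a_3 = floor((15 + 8)/17) = 1.
  m_4 = 17*1 - 8 = 9, d_4 = (234 - 9^2)/17 = 153/17 = 9, a_4 = floor((15 + 9)/9) = 2.
  m_5 = 9*2 - 9 = 9, d_5 = (234 - 9^2)/9 = 153/9 = 17, a_5 = floor((15 + 9)/17) = 1.
  m_6 = 17*1 - 9 = 8, d_6 = (234 - 8^2)/17 = 170/17 = 10, a_6 = floor((15 + 8)/10) = 2.
  m_7 = 10*2 - 8 = 12, d_7 = (234 - 12^2)/10 = 90/10 = 9, a_7 = floor((15 + 12)/9) = 3.
  m_8 = 9*3 - 12 = 15, d_8 = (234 - 15^2)/9 = 9/9 = 1, a_8 = floor((15 + 15)/1) = 30.
  m_9 = 1*30 - 15 = 15, d_9 = (234 - 15^2)/1 = 9/1 = 9: (m_9, d_9) = (m_1, d_1) = (15, 9), so from here the quotients repeat a_1, ..., a_8; the period length is 8.
So sqrt(234) = [15; (3, 2, 1, 2, 1, 2, 3, 30)] with period length k = 8.
k is even, so the fundamental solution of x^2 - 234y^2 = 1 is (p_{k-1}, q_{k-1}) = (p_7, q_7); compute convergents through index 7.
Convergents (p_i = a_i*p_{i-1} + p_{i-2}, q_i = a_i*q_{i-1} + q_{i-2} with p_{-2}=0, p_{-1}=1, q_{-2}=1, q_{-1}=0):
  i=0: a_0=15, p_0 = 15*1 + 0 = 15, q_0 = 15*0 + 1 = 1.
  i=1: a_1=3, p_1 = 3*15 + 1 = 46, q_1 = 3*1 + 0 = 3.
  i=2: a_2=2, p_2 = 2*46 + 15 = 107, q_2 = 2*3 + 1 = 7.
  i=3: a_3=1, p_3 = 1*107 + 46 = 153, q_3 = 1*7 + 3 = 10.
  i=4: a_4=2, p_4 = 2*153 + 107 = 413, q_4 = 2*10 + 7 = 27.
  i=5: a_5=1, p_5 = 1*413 + 153 = 566, q_5 = 1*27 + 10 = 37.
  i=6: a_6=2, p_6 = 2*566 + 413 = 1545, q_6 = 2*37 + 27 = 101.
  i=7: a_7=3, p_7 = 3*1545 + 566 = 5201, q_7 = 3*101 + 37 = 340.
Check: 5201^2 - 234*340^2 = 27050401 - 27050400 = 1, so (x, y) = (5201, 340) solves the equation, and by the theorem it is the least positive solution.

(x, y) = (5201, 340)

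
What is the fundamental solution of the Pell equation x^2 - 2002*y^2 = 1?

(x, y) = (11325887, 253128)

First expand sqrt(2002) as a continued fraction. With x_i = (sqrt(2002) + m_i)/d_i and (m_0, d_0) = (0, 1): a_0 = floor(sqrt(2002)) = 44, since 44^2 = 1936 <= 2002 < 2025 = 45^2.
Iterate m_{i+1} = d_i*a_i - m_i, d_{i+1} = (2002 - m_{i+1}^2)/d_i, a_{i+1} = floor((a_0 + m_{i+1})/d_{i+1}):
  m_1 = 1*44 - 0 = 44, d_1 = (2002 - 44^2)/1 = 66/1 = 66, a_1 = floor((44 + 44)/66) = 1.
  m_2 = 66*1 - 44 = 22, d_2 = (2002 - 22^2)/66 = 1518/66 = 23, a_2 = floor((44 + 22)/23) = 2.
  m_3 = 23*2 - 22 = 24, d_3 = (2002 - 24^2)/23 = 1426/23 = 62, a_3 = floor((44 + 24)/62) = 1.
  m_4 = 62*1 - 24 = 38, d_4 = (2002 - 38^2)/62 = 558/62 = 9, a_4 = floor((44 + 38)/9) = 9.
  m_5 = 9*9 - 38 = 43, d_5 = (2002 - 43^2)/9 = 153/9 = 17, a_5 = floor((44 + 43)/17) = 5.
  m_6 = 17*5 - 43 = 42, d_6 = (2002 - 42^2)/17 = 238/17 = 14, a_6 = floor((44 + 42)/14) = 6.
  m_7 = 14*6 - 42 = 42, d_7 = (2002 - 42^2)/14 = 238/14 = 17, a_7 = floor((44 + 42)/17) = 5.
  m_8 = 17*5 - 42 = 43, d_8 = (2002 - 43^2)/17 = 153/17 = 9, a_8 = floor((44 + 43)/9) = 9.
  m_9 = 9*9 - 43 = 38, d_9 = (2002 - 38^2)/9 = 558/9 = 62, a_9 = floor((44 + 38)/62) = 1.
  m_10 = 62*1 - 38 = 24, d_10 = (2002 - 24^2)/62 = 1426/62 = 23, a_10 = floor((44 + 24)/23) = 2.
  m_11 = 23*2 - 24 = 22, d_11 = (2002 - 22^2)/23 = 1518/23 = 66, a_11 = floor((44 + 22)/66) = 1.
  m_12 = 66*1 - 22 = 44, d_12 = (2002 - 44^2)/66 = 66/66 = 1, a_12 = floor((44 + 44)/1) = 88.
  m_13 = 1*88 - 44 = 44, d_13 = (2002 - 44^2)/1 = 66/1 = 66: (m_13, d_13) = (m_1, d_1) = (44, 66), so from here the quotients repeat a_1, ..., a_12; the period length is 12.
So sqrt(2002) = [44; (1, 2, 1, 9, 5, 6, 5, 9, 1, 2, 1, 88)] with period length k = 12.
k is even, so the fundamental solution of x^2 - 2002y^2 = 1 is (p_{k-1}, q_{k-1}) = (p_11, q_11); compute convergents through index 11.
Convergents (p_i = a_i*p_{i-1} + p_{i-2}, q_i = a_i*q_{i-1} + q_{i-2} with p_{-2}=0, p_{-1}=1, q_{-2}=1, q_{-1}=0):
  i=0: a_0=44, p_0 = 44*1 + 0 = 44, q_0 = 44*0 + 1 = 1.
  i=1: a_1=1, p_1 = 1*44 + 1 = 45, q_1 = 1*1 + 0 = 1.
  i=2: a_2=2, p_2 = 2*45 + 44 = 134, q_2 = 2*1 + 1 = 3.
  i=3: a_3=1, p_3 = 1*134 + 45 = 179, q_3 = 1*3 + 1 = 4.
  i=4: a_4=9, p_4 = 9*179 + 134 = 1745, q_4 = 9*4 + 3 = 39.
  i=5: a_5=5, p_5 = 5*1745 + 179 = 8904, q_5 = 5*39 + 4 = 199.
  i=6: a_6=6, p_6 = 6*8904 + 1745 = 55169, q_6 = 6*199 + 39 = 1233.
  i=7: a_7=5, p_7 = 5*55169 + 8904 = 284749, q_7 = 5*1233 + 199 = 6364.
  i=8: a_8=9, p_8 = 9*284749 + 55169 = 2617910, q_8 = 9*6364 + 1233 = 58509.
  i=9: a_9=1, p_9 = 1*2617910 + 284749 = 2902659, q_9 = 1*58509 + 6364 = 64873.
  i=10: a_10=2, p_10 = 2*2902659 + 2617910 = 8423228, q_10 = 2*64873 + 58509 = 188255.
  i=11: a_11=1, p_11 = 1*8423228 + 2902659 = 11325887, q_11 = 1*188255 + 64873 = 253128.
Check: 11325887^2 - 2002*253128^2 = 128275716336769 - 128275716336768 = 1, so (x, y) = (11325887, 253128) solves the equation, and by the theorem it is the least positive solution.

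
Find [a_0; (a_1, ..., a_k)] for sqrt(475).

Write x_i = (sqrt(475) + m_i)/d_i with (m_0, d_0) = (0, 1). a_0 = floor(sqrt(475)) = 21, since 21^2 = 441 <= 475 < 484 = 22^2.
Iterate m_{i+1} = d_i*a_i - m_i, d_{i+1} = (475 - m_{i+1}^2)/d_i, a_{i+1} = floor((a_0 + m_{i+1})/d_{i+1}):
  m_1 = 1*21 - 0 = 21, d_1 = (475 - 21^2)/1 = 34/1 = 34, a_1 = floor((21 + 21)/34) = 1.
  m_2 = 34*1 - 21 = 13, d_2 = (475 - 13^2)/34 = 306/34 = 9, a_2 = floor((21 + 13)/9) = 3.
  m_3 = 9*3 - 13 = 14, d_3 = (475 - 14^2)/9 = 279/9 = 31, a_3 = floor((21 + 14)/31) = 1.
  m_4 = 31*1 - 14 = 17, d_4 = (475 - 17^2)/31 = 186/31 = 6, a_4 = floor((21 + 17)/6) = 6.
  m_5 = 6*6 - 17 = 19, d_5 = (475 - 19^2)/6 = 114/6 = 19, a_5 = floor((21 + 19)/19) = 2.
  m_6 = 19*2 - 19 = 19, d_6 = (475 - 19^2)/19 = 114/19 = 6, a_6 = floor((21 + 19)/6) = 6.
  m_7 = 6*6 - 19 = 17, d_7 = (475 - 17^2)/6 = 186/6 = 31, a_7 = floor((21 + 17)/31) = 1.
  m_8 = 31*1 - 17 = 14, d_8 = (475 - 14^2)/31 = 279/31 = 9, a_8 = floor((21 + 14)/9) = 3.
  m_9 = 9*3 - 14 = 13, d_9 = (475 - 13^2)/9 = 306/9 = 34, a_9 = floor((21 + 13)/34) = 1.
  m_10 = 34*1 - 13 = 21, d_10 = (475 - 21^2)/34 = 34/34 = 1, a_10 = floor((21 + 21)/1) = 42.
  m_11 = 1*42 - 21 = 21, d_11 = (475 - 21^2)/1 = 34/1 = 34: (m_11, d_11) = (m_1, d_1) = (21, 34), so from here the quotients repeat a_1, ..., a_10; the period length is 10.
Hence the expansion of sqrt(475) is a_0 = 21 followed by the repeating block 1, 3, 1, 6, 2, 6, 1, 3, 1, 42 (period 10).

[21; (1, 3, 1, 6, 2, 6, 1, 3, 1, 42)]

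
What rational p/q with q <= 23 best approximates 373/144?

Expand x = 373/144 as a continued fraction with the Euclidean algorithm:
  373 = 2*144 + 85, so a_0 = 2.
  144 = 1*85 + 59, so a_1 = 1.
  85 = 1*59 + 26, so a_2 = 1.
  59 = 2*26 + 7, so a_3 = 2.
  26 = 3*7 + 5, so a_4 = 3.
  7 = 1*5 + 2, so a_5 = 1.
  5 = 2*2 + 1, so a_6 = 2.
  2 = 2*1 + 0, so a_7 = 2.
so x = [2; 1, 1, 2, 3, 1, 2, 2].
Convergents (p_i = a_i*p_{i-1} + p_{i-2}, q_i = a_i*q_{i-1} + q_{i-2} with p_{-2}=0, p_{-1}=1, q_{-2}=1, q_{-1}=0), until the denominator exceeds 23:
  i=0: a_0=2, p_0 = 2*1 + 0 = 2, q_0 = 2*0 + 1 = 1.
  i=1: a_1=1, p_1 = 1*2 + 1 = 3, q_1 = 1*1 + 0 = 1.
  i=2: a_2=1, p_2 = 1*3 + 2 = 5, q_2 = 1*1 + 1 = 2.
  i=3: a_3=2, p_3 = 2*5 + 3 = 13, q_3 = 2*2 + 1 = 5.
  i=4: a_4=3, p_4 = 3*13 + 5 = 44, q_4 = 3*5 + 2 = 17.
  i=5: a_5=1, p_5 = 1*44 + 13 = 57, q_5 = 1*17 + 5 = 22.
  i=6: a_6=2, p_6 = 2*57 + 44 = 158, q_6 = 2*22 + 17 = 61.
q_6 = 61 > 23, so the last convergent with denominator <= 23 is p_5/q_5 = 57/22.
The closest fraction with denominator <= 23 is either p_5/q_5 or the intermediate fraction (k*p_5 + p_4)/(k*q_5 + q_4) with the largest k >= 1 whose denominator stays <= 23; these approach x as k grows, and every other convergent or intermediate fraction in range is farther away.
Largest k: floor((23 - q_4)/q_5) = floor((23 - 17)/22) = 0.
Since k = 0, no intermediate fraction beyond p_5/q_5 has denominator <= 23, so the convergent 57/22 is the closest (its error is |373*22 - 57*144|/(144*22) = 2/3168).

57/22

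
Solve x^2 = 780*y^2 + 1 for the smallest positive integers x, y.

(x, y) = (391, 14)

First expand sqrt(780) as a continued fraction. With x_i = (sqrt(780) + m_i)/d_i and (m_0, d_0) = (0, 1): a_0 = floor(sqrt(780)) = 27, since 27^2 = 729 <= 780 < 784 = 28^2.
Iterate m_{i+1} = d_i*a_i - m_i, d_{i+1} = (780 - m_{i+1}^2)/d_i, a_{i+1} = floor((a_0 + m_{i+1})/d_{i+1}):
  m_1 = 1*27 - 0 = 27, d_1 = (780 - 27^2)/1 = 51/1 = 51, a_1 = floor((27 + 27)/51) = 1.
  m_2 = 51*1 - 27 = 24, d_2 = (780 - 24^2)/51 = 204/51 = 4, a_2 = floor((27 + 24)/4) = 12.
  m_3 = 4*12 - 24 = 24, d_3 = (780 - 24^2)/4 = 204/4 = 51, a_3 = floor((27 + 24)/51) = 1.
  m_4 = 51*1 - 24 = 27, d_4 = (780 - 27^2)/51 = 51/51 = 1, a_4 = floor((27 + 27)/1) = 54.
  m_5 = 1*54 - 27 = 27, d_5 = (780 - 27^2)/1 = 51/1 = 51: (m_5, d_5) = (m_1, d_1) = (27, 51), so from here the quotients repeat a_1, ..., a_4; the period length is 4.
So sqrt(780) = [27; (1, 12, 1, 54)] with period length k = 4.
k is even, so the fundamental solution of x^2 - 780y^2 = 1 is (p_{k-1}, q_{k-1}) = (p_3, q_3); compute convergents through index 3.
Convergents (p_i = a_i*p_{i-1} + p_{i-2}, q_i = a_i*q_{i-1} + q_{i-2} with p_{-2}=0, p_{-1}=1, q_{-2}=1, q_{-1}=0):
  i=0: a_0=27, p_0 = 27*1 + 0 = 27, q_0 = 27*0 + 1 = 1.
  i=1: a_1=1, p_1 = 1*27 + 1 = 28, q_1 = 1*1 + 0 = 1.
  i=2: a_2=12, p_2 = 12*28 + 27 = 363, q_2 = 12*1 + 1 = 13.
  i=3: a_3=1, p_3 = 1*363 + 28 = 391, q_3 = 1*13 + 1 = 14.
Check: 391^2 - 780*14^2 = 152881 - 152880 = 1, so (x, y) = (391, 14) solves the equation, and by the theorem it is the least positive solution.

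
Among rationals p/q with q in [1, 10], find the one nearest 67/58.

Expand x = 67/58 as a continued fraction with the Euclidean algorithm:
  67 = 1*58 + 9, so a_0 = 1.
  58 = 6*9 + 4, so a_1 = 6.
  9 = 2*4 + 1, so a_2 = 2.
  4 = 4*1 + 0, so a_3 = 4.
so x = [1; 6, 2, 4].
Convergents (p_i = a_i*p_{i-1} + p_{i-2}, q_i = a_i*q_{i-1} + q_{i-2} with p_{-2}=0, p_{-1}=1, q_{-2}=1, q_{-1}=0), until the denominator exceeds 10:
  i=0: a_0=1, p_0 = 1*1 + 0 = 1, q_0 = 1*0 + 1 = 1.
  i=1: a_1=6, p_1 = 6*1 + 1 = 7, q_1 = 6*1 + 0 = 6.
  i=2: a_2=2, p_2 = 2*7 + 1 = 15, q_2 = 2*6 + 1 = 13.
q_2 = 13 > 10, so the last convergent with denominator <= 10 is p_1/q_1 = 7/6.
The closest fraction with denominator <= 10 is either p_1/q_1 or the intermediate fraction (k*p_1 + p_0)/(k*q_1 + q_0) with the largest k >= 1 whose denominator stays <= 10; these approach x as k grows, and every other convergent or intermediate fraction in range is farther away.
Largest k: floor((10 - q_0)/q_1) = floor((10 - 1)/6) = 1.
That gives (1*7 + 1)/(1*6 + 1) = 8/7.
Compare the errors: |x - 7/6| = |67*6 - 7*58|/(58*6) = 4/348, and |x - 8/7| = |67*7 - 8*58|/(58*7) = 5/406.
Cross-multiplying, 4*406 = 1624 < 1740 = 5*348, so 4/348 is smaller: the convergent 7/6 is closer to x than 8/7.

7/6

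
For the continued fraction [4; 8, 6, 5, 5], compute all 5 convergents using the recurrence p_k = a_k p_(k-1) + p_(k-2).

Using the convergent recurrence p_i = a_i*p_{i-1} + p_{i-2}, q_i = a_i*q_{i-1} + q_{i-2} with p_{-2}=0, p_{-1}=1, q_{-2}=1, q_{-1}=0:
  i=0: a_0=4, p_0 = 4*1 + 0 = 4, q_0 = 4*0 + 1 = 1.
  i=1: a_1=8, p_1 = 8*4 + 1 = 33, q_1 = 8*1 + 0 = 8.
  i=2: a_2=6, p_2 = 6*33 + 4 = 202, q_2 = 6*8 + 1 = 49.
  i=3: a_3=5, p_3 = 5*202 + 33 = 1043, q_3 = 5*49 + 8 = 253.
  i=4: a_4=5, p_4 = 5*1043 + 202 = 5417, q_4 = 5*253 + 49 = 1314.

4/1, 33/8, 202/49, 1043/253, 5417/1314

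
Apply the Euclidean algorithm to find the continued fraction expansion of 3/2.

Run the Euclidean algorithm on 3 and 2; the successive quotients are the partial quotients a_0, a_1, ... (each step inverts the fractional part left over by the previous one):
  3 = 1*2 + 1, so a_0 = 1.
  2 = 2*1 + 0, so a_1 = 2.
The remainder reaches 0 after 2 divisions, so the expansion has 2 partial quotients, read off in order.

[1; 2]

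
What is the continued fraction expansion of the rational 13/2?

Run the Euclidean algorithm on 13 and 2; the successive quotients are the partial quotients a_0, a_1, ... (each step inverts the fractional part left over by the previous one):
  13 = 6*2 + 1, so a_0 = 6.
  2 = 2*1 + 0, so a_1 = 2.
The remainder reaches 0 after 2 divisions, so the expansion has 2 partial quotients, read off in order.

[6; 2]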